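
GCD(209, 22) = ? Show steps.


209 = 9 * 22 + 11
22 = 2 * 11 + 0
GCD = 11


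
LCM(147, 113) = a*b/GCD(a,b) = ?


GCD(147, 113) = 1
LCM = 147*113/1 = 16611/1 = 16611

LCM = 16611


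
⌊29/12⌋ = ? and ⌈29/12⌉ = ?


29/12 = 2.4167
floor = 2
ceil = 3

floor = 2, ceil = 3


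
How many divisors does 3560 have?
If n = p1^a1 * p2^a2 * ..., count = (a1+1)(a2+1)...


3560 = 2^3 × 5^1 × 89^1
d(3560) = (3+1) × (1+1) × (1+1) = 16

16 divisors


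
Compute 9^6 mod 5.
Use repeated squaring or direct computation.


9^1 mod 5 = 4
9^2 mod 5 = 1
9^3 mod 5 = 4
9^4 mod 5 = 1
9^5 mod 5 = 4
9^6 mod 5 = 1


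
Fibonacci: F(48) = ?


Sequence: 1, 1, 2, 3, 5, 8, 13, 21, 34, 55, 89, 144, 233, 377, 610, 987, 1597, 2584, 4181, 6765, 10946, 17711, 28657, 46368, 75025, 121393, 196418, 317811, 514229, 832040, 1346269, 2178309, 3524578, 5702887, 9227465, 14930352, 24157817, 39088169, 63245986, 102334155, 165580141, 267914296, 433494437, 701408733, 1134903170, 1836311903, 2971215073, 4807526976
F(48) = 4807526976


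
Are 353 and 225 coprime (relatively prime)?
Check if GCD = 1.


Euclidean algorithm:
353 = 1 * 225 + 128
225 = 1 * 128 + 97
128 = 1 * 97 + 31
97 = 3 * 31 + 4
31 = 7 * 4 + 3
4 = 1 * 3 + 1
3 = 3 * 1 + 0
GCD(353, 225) = 1

Yes, coprime (GCD = 1)


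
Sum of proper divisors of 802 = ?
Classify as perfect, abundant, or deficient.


Proper divisors: 1, 2, 401
Sum = 1 + 2 + 401 = 404
404 < 802 → deficient

s(802) = 404 (deficient)


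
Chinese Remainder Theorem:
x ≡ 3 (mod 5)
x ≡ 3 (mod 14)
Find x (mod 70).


M = 5*14 = 70
M1 = M/5 = 14, M2 = M/14 = 5
M1^(-1) mod 5 = 4, M2^(-1) mod 14 = 3
x = 3*14*4 + 3*5*3 = 213
213 mod 70 = 3
Check: 3 mod 5 = 3 ✓, 3 mod 14 = 3 ✓

x ≡ 3 (mod 70)


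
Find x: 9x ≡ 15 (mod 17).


GCD(9, 17) = 1, unique solution
a^(-1) mod 17 = 2
x = 2 * 15 mod 17 = 13

x ≡ 13 (mod 17)


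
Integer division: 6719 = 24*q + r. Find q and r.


6719 = 24 * 279 + 23
Check: 6696 + 23 = 6719

q = 279, r = 23


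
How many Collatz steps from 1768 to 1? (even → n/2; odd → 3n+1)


1768 → 884 → 442 → 221 → 664 → 332 → 166 → 83 → 250 → 125 → 376 → 188 → 94 → 47 → 142 → 71 → 214 → 107 → 322 → 161 → 484 → 242 → 121 → 364 → 182 → 91 → 274 → 137 → 412 → 206 → 103 → 310 → 155 → 466 → 233 → 700 → 350 → 175 → 526 → 263 → 790 → 395 → 1186 → 593 → 1780 → 890 → 445 → 1336 → 668 → 334 → 167 → 502 → 251 → 754 → 377 → 1132 → 566 → 283 → 850 → 425 → 1276 → 638 → 319 → 958 → 479 → 1438 → 719 → 2158 → 1079 → 3238 → 1619 → 4858 → 2429 → 7288 → 3644 → 1822 → 911 → 2734 → 1367 → 4102 → 2051 → 6154 → 3077 → 9232 → 4616 → 2308 → 1154 → 577 → 1732 → 866 → 433 → 1300 → 650 → 325 → 976 → 488 → 244 → 122 → 61 → 184 → 92 → 46 → 23 → 70 → 35 → 106 → 53 → 160 → 80 → 40 → 20 → 10 → 5 → 16 → 8 → 4 → 2 → 1
Total steps = 117

117 steps


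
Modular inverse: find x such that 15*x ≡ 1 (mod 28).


Use the extended Euclidean algorithm on (28, 15); each row r = 28*s + 15*t:
r=28, s=1, t=0
r=15, s=0, t=1
q=1: r=13, s=1, t=-1   [28*(1) + 15*(-1) = 13]
q=1: r=2, s=-1, t=2   [28*(-1) + 15*(2) = 2]
q=6: r=1, s=7, t=-13   [28*(7) + 15*(-13) = 1]
q=2: r=0, s=-15, t=28   [28*(-15) + 15*(28) = 0]
GCD = 1 with t = -13, so 15*(-13) ≡ 1 (mod 28)
Inverse = -13 mod 28 = 15
Check: 15 * 15 = 225 ≡ 1 (mod 28)

15^(-1) ≡ 15 (mod 28)


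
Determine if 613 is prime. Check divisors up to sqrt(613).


Check divisors up to sqrt(613) = 24.7588
No divisors found.
613 is prime.

Yes, 613 is prime


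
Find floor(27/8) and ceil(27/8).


27/8 = 3.3750
floor = 3
ceil = 4

floor = 3, ceil = 4


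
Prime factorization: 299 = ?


299 / 13 = 23
23 / 23 = 1
299 = 13 × 23


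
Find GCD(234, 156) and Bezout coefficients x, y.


Tabular extended Euclidean (each row: r = 234*s + 156*t):
r=234, s=1, t=0
r=156, s=0, t=1
q=1: r=78, s=1, t=-1   [234*(1) + 156*(-1) = 78]
q=2: r=0, s=-2, t=3   [234*(-2) + 156*(3) = 0]
GCD = 78; from the row with r=78: x=1, y=-1
Check: 234*(1) + 156*(-1) = 234 - 156 = 78

GCD = 78, x = 1, y = -1


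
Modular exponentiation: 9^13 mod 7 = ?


9^1 mod 7 = 2
9^2 mod 7 = 4
9^3 mod 7 = 1
9^4 mod 7 = 2
9^5 mod 7 = 4
9^6 mod 7 = 1
9^7 mod 7 = 2
9^8 mod 7 = 4
9^9 mod 7 = 1
9^10 mod 7 = 2
9^11 mod 7 = 4
9^12 mod 7 = 1
9^13 mod 7 = 2


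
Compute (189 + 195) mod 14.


189 + 195 = 384
384 mod 14 = 6


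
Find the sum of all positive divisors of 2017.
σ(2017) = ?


Divisors of 2017: 1, 2017
Sum = 1 + 2017 = 2018

σ(2017) = 2018


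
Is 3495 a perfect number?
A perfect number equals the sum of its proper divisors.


Proper divisors of 3495: 1, 3, 5, 15, 233, 699, 1165
Sum = 1 + 3 + 5 + 15 + 233 + 699 + 1165 = 2121

No, 3495 is not perfect (2121 ≠ 3495)


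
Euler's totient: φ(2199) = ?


2199 = 3 × 733
Prime factors: 3, 733
φ(2199) = 2199 × (1-1/3) × (1-1/733)
= 2199 × 2/3 × 732/733 = 1464

φ(2199) = 1464


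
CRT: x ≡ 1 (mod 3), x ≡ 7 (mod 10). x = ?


M = 3*10 = 30
M1 = M/3 = 10, M2 = M/10 = 3
M1^(-1) mod 3 = 1, M2^(-1) mod 10 = 7
x = 1*10*1 + 7*3*7 = 157
157 mod 30 = 7
Check: 7 mod 3 = 1 ✓, 7 mod 10 = 7 ✓

x ≡ 7 (mod 30)


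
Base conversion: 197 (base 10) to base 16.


197 (base 10) = 197 (decimal)
197 (decimal) = C5 (base 16)


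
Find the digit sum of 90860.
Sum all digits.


9 + 0 + 8 + 6 + 0 = 23


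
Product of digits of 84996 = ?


8 × 4 × 9 × 9 × 6 = 15552


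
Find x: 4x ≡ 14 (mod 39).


GCD(4, 39) = 1, unique solution
a^(-1) mod 39 = 10
x = 10 * 14 mod 39 = 23

x ≡ 23 (mod 39)


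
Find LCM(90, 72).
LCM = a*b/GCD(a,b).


GCD(90, 72) = 18
LCM = 90*72/18 = 6480/18 = 360

LCM = 360


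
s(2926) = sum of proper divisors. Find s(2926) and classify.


Proper divisors: 1, 2, 7, 11, 14, 19, 22, 38, 77, 133, 154, 209, 266, 418, 1463
Sum = 1 + 2 + 7 + 11 + 14 + 19 + 22 + 38 + 77 + 133 + 154 + 209 + 266 + 418 + 1463 = 2834
2834 < 2926 → deficient

s(2926) = 2834 (deficient)


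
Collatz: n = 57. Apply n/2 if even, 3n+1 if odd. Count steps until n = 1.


57 → 172 → 86 → 43 → 130 → 65 → 196 → 98 → 49 → 148 → 74 → 37 → 112 → 56 → 28 → 14 → 7 → 22 → 11 → 34 → 17 → 52 → 26 → 13 → 40 → 20 → 10 → 5 → 16 → 8 → 4 → 2 → 1
Total steps = 32

32 steps


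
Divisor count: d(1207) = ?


1207 = 17^1 × 71^1
d(1207) = (1+1) × (1+1) = 4

4 divisors


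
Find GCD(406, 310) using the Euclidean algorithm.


406 = 1 * 310 + 96
310 = 3 * 96 + 22
96 = 4 * 22 + 8
22 = 2 * 8 + 6
8 = 1 * 6 + 2
6 = 3 * 2 + 0
GCD = 2


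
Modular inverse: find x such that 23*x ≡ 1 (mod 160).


Use the extended Euclidean algorithm on (160, 23); each row r = 160*s + 23*t:
r=160, s=1, t=0
r=23, s=0, t=1
q=6: r=22, s=1, t=-6   [160*(1) + 23*(-6) = 22]
q=1: r=1, s=-1, t=7   [160*(-1) + 23*(7) = 1]
q=22: r=0, s=23, t=-160   [160*(23) + 23*(-160) = 0]
GCD = 1 with t = 7, so 23*(7) ≡ 1 (mod 160)
Inverse = 7 mod 160 = 7
Check: 23 * 7 = 161 ≡ 1 (mod 160)

23^(-1) ≡ 7 (mod 160)


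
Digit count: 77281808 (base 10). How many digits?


77281808 has 8 digits in base 10
floor(log10(77281808)) + 1 = floor(7.8881) + 1 = 8

8 digits (base 10)


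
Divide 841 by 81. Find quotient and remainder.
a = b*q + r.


841 = 81 * 10 + 31
Check: 810 + 31 = 841

q = 10, r = 31


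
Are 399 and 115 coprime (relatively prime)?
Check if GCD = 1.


Euclidean algorithm:
399 = 3 * 115 + 54
115 = 2 * 54 + 7
54 = 7 * 7 + 5
7 = 1 * 5 + 2
5 = 2 * 2 + 1
2 = 2 * 1 + 0
GCD(399, 115) = 1

Yes, coprime (GCD = 1)


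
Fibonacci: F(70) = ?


Sequence: 1, 1, 2, 3, 5, 8, 13, 21, 34, 55, 89, 144, 233, 377, 610, 987, 1597, 2584, 4181, 6765, 10946, 17711, 28657, 46368, 75025, 121393, 196418, 317811, 514229, 832040, 1346269, 2178309, 3524578, 5702887, 9227465, 14930352, 24157817, 39088169, 63245986, 102334155, 165580141, 267914296, 433494437, 701408733, 1134903170, 1836311903, 2971215073, 4807526976, 7778742049, 12586269025, 20365011074, 32951280099, 53316291173, 86267571272, 139583862445, 225851433717, 365435296162, 591286729879, 956722026041, 1548008755920, 2504730781961, 4052739537881, 6557470319842, 10610209857723, 17167680177565, 27777890035288, 44945570212853, 72723460248141, 117669030460994, 190392490709135
F(70) = 190392490709135


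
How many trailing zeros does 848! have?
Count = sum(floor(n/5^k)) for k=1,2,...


floor(848/5) = 169
floor(848/25) = 33
floor(848/125) = 6
floor(848/625) = 1
Total = 209

209 trailing zeros


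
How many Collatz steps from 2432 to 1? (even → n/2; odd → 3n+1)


2432 → 1216 → 608 → 304 → 152 → 76 → 38 → 19 → 58 → 29 → 88 → 44 → 22 → 11 → 34 → 17 → 52 → 26 → 13 → 40 → 20 → 10 → 5 → 16 → 8 → 4 → 2 → 1
Total steps = 27

27 steps


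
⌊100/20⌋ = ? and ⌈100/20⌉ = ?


100/20 = 5.0000
floor = 5
ceil = 5

floor = 5, ceil = 5


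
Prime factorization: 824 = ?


824 / 2 = 412
412 / 2 = 206
206 / 2 = 103
103 / 103 = 1
824 = 2^3 × 103


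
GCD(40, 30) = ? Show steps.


40 = 1 * 30 + 10
30 = 3 * 10 + 0
GCD = 10


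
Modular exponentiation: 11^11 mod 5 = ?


11^1 mod 5 = 1
11^2 mod 5 = 1
11^3 mod 5 = 1
11^4 mod 5 = 1
11^5 mod 5 = 1
11^6 mod 5 = 1
11^7 mod 5 = 1
11^8 mod 5 = 1
11^9 mod 5 = 1
11^10 mod 5 = 1
11^11 mod 5 = 1


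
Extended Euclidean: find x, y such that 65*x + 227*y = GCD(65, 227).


Tabular extended Euclidean (each row: r = 65*s + 227*t):
r=65, s=1, t=0
r=227, s=0, t=1
q=0: r=65, s=1, t=0   [65*(1) + 227*(0) = 65]
q=3: r=32, s=-3, t=1   [65*(-3) + 227*(1) = 32]
q=2: r=1, s=7, t=-2   [65*(7) + 227*(-2) = 1]
q=32: r=0, s=-227, t=65   [65*(-227) + 227*(65) = 0]
GCD = 1; from the row with r=1: x=7, y=-2
Check: 65*(7) + 227*(-2) = 455 - 454 = 1

GCD = 1, x = 7, y = -2


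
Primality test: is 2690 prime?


2690 / 2 = 1345 (exact division)
2690 is NOT prime.

No, 2690 is not prime


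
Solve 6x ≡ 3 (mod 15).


GCD(6, 15) = 3 divides 3
Divide: 2x ≡ 1 (mod 5)
x ≡ 3 (mod 5)


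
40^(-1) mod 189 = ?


Use the extended Euclidean algorithm on (189, 40); each row r = 189*s + 40*t:
r=189, s=1, t=0
r=40, s=0, t=1
q=4: r=29, s=1, t=-4   [189*(1) + 40*(-4) = 29]
q=1: r=11, s=-1, t=5   [189*(-1) + 40*(5) = 11]
q=2: r=7, s=3, t=-14   [189*(3) + 40*(-14) = 7]
q=1: r=4, s=-4, t=19   [189*(-4) + 40*(19) = 4]
q=1: r=3, s=7, t=-33   [189*(7) + 40*(-33) = 3]
q=1: r=1, s=-11, t=52   [189*(-11) + 40*(52) = 1]
q=3: r=0, s=40, t=-189   [189*(40) + 40*(-189) = 0]
GCD = 1 with t = 52, so 40*(52) ≡ 1 (mod 189)
Inverse = 52 mod 189 = 52
Check: 40 * 52 = 2080 ≡ 1 (mod 189)

40^(-1) ≡ 52 (mod 189)


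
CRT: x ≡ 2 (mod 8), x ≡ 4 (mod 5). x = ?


M = 8*5 = 40
M1 = M/8 = 5, M2 = M/5 = 8
M1^(-1) mod 8 = 5, M2^(-1) mod 5 = 2
x = 2*5*5 + 4*8*2 = 114
114 mod 40 = 34
Check: 34 mod 8 = 2 ✓, 34 mod 5 = 4 ✓

x ≡ 34 (mod 40)


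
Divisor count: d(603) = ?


603 = 3^2 × 67^1
d(603) = (2+1) × (1+1) = 6

6 divisors


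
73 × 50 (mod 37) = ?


73 × 50 = 3650
3650 mod 37 = 24


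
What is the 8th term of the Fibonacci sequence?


Sequence: 1, 1, 2, 3, 5, 8, 13, 21
F(8) = 21


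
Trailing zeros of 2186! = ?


floor(2186/5) = 437
floor(2186/25) = 87
floor(2186/125) = 17
floor(2186/625) = 3
Total = 544

544 trailing zeros


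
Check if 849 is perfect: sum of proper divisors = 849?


Proper divisors of 849: 1, 3, 283
Sum = 1 + 3 + 283 = 287

No, 849 is not perfect (287 ≠ 849)


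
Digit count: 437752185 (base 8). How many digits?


437752185 in base 8 = 3205710571
Number of digits = 10

10 digits (base 8)


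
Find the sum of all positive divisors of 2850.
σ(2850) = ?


Divisors of 2850: 1, 2, 3, 5, 6, 10, 15, 19, 25, 30, 38, 50, 57, 75, 95, 114, 150, 190, 285, 475, 570, 950, 1425, 2850
Sum = 1 + 2 + 3 + 5 + 6 + 10 + 15 + 19 + 25 + 30 + 38 + 50 + 57 + 75 + 95 + 114 + 150 + 190 + 285 + 475 + 570 + 950 + 1425 + 2850 = 7440

σ(2850) = 7440


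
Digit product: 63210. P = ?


6 × 3 × 2 × 1 × 0 = 0


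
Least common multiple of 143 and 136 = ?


GCD(143, 136) = 1
LCM = 143*136/1 = 19448/1 = 19448

LCM = 19448


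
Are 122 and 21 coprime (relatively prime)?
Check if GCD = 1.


Euclidean algorithm:
122 = 5 * 21 + 17
21 = 1 * 17 + 4
17 = 4 * 4 + 1
4 = 4 * 1 + 0
GCD(122, 21) = 1

Yes, coprime (GCD = 1)


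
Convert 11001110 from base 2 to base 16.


11001110 (base 2) = 206 (decimal)
206 (decimal) = CE (base 16)


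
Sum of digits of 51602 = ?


5 + 1 + 6 + 0 + 2 = 14


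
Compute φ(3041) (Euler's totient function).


3041 = 3041
Prime factors: 3041
φ(3041) = 3041 × (1-1/3041)
= 3041 × 3040/3041 = 3040

φ(3041) = 3040


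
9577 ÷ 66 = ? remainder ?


9577 = 66 * 145 + 7
Check: 9570 + 7 = 9577

q = 145, r = 7


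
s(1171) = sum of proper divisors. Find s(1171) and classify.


Proper divisors: 1
Sum = 1 = 1
1 < 1171 → deficient

s(1171) = 1 (deficient)


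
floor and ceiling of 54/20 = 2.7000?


54/20 = 2.7000
floor = 2
ceil = 3

floor = 2, ceil = 3


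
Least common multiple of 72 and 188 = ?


GCD(72, 188) = 4
LCM = 72*188/4 = 13536/4 = 3384

LCM = 3384


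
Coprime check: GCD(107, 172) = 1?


Euclidean algorithm:
172 = 1 * 107 + 65
107 = 1 * 65 + 42
65 = 1 * 42 + 23
42 = 1 * 23 + 19
23 = 1 * 19 + 4
19 = 4 * 4 + 3
4 = 1 * 3 + 1
3 = 3 * 1 + 0
GCD(107, 172) = 1

Yes, coprime (GCD = 1)


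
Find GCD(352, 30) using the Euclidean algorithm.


352 = 11 * 30 + 22
30 = 1 * 22 + 8
22 = 2 * 8 + 6
8 = 1 * 6 + 2
6 = 3 * 2 + 0
GCD = 2


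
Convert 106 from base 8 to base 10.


106 (base 8) = 70 (decimal)
70 (decimal) = 70 (base 10)


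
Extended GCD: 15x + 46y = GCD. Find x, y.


Tabular extended Euclidean (each row: r = 15*s + 46*t):
r=15, s=1, t=0
r=46, s=0, t=1
q=0: r=15, s=1, t=0   [15*(1) + 46*(0) = 15]
q=3: r=1, s=-3, t=1   [15*(-3) + 46*(1) = 1]
q=15: r=0, s=46, t=-15   [15*(46) + 46*(-15) = 0]
GCD = 1; from the row with r=1: x=-3, y=1
Check: 15*(-3) + 46*(1) = -45 + 46 = 1

GCD = 1, x = -3, y = 1


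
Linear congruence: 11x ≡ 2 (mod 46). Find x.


GCD(11, 46) = 1, unique solution
a^(-1) mod 46 = 21
x = 21 * 2 mod 46 = 42

x ≡ 42 (mod 46)


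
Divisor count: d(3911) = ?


3911 = 3911^1
d(3911) = (1+1) = 2

2 divisors


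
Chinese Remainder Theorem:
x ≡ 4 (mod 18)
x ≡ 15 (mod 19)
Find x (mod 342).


M = 18*19 = 342
M1 = M/18 = 19, M2 = M/19 = 18
M1^(-1) mod 18 = 1, M2^(-1) mod 19 = 18
x = 4*19*1 + 15*18*18 = 4936
4936 mod 342 = 148
Check: 148 mod 18 = 4 ✓, 148 mod 19 = 15 ✓

x ≡ 148 (mod 342)


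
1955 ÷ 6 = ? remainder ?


1955 = 6 * 325 + 5
Check: 1950 + 5 = 1955

q = 325, r = 5


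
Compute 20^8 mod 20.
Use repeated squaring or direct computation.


20^1 mod 20 = 0
20^2 mod 20 = 0
20^3 mod 20 = 0
20^4 mod 20 = 0
20^5 mod 20 = 0
20^6 mod 20 = 0
20^7 mod 20 = 0
20^8 mod 20 = 0


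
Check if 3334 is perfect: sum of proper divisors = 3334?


Proper divisors of 3334: 1, 2, 1667
Sum = 1 + 2 + 1667 = 1670

No, 3334 is not perfect (1670 ≠ 3334)


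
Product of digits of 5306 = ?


5 × 3 × 0 × 6 = 0


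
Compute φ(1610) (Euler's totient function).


1610 = 2 × 5 × 7 × 23
Prime factors: 2, 5, 7, 23
φ(1610) = 1610 × (1-1/2) × (1-1/5) × (1-1/7) × (1-1/23)
= 1610 × 1/2 × 4/5 × 6/7 × 22/23 = 528

φ(1610) = 528


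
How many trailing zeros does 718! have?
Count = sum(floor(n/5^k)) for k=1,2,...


floor(718/5) = 143
floor(718/25) = 28
floor(718/125) = 5
floor(718/625) = 1
Total = 177

177 trailing zeros


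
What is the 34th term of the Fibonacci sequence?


Sequence: 1, 1, 2, 3, 5, 8, 13, 21, 34, 55, 89, 144, 233, 377, 610, 987, 1597, 2584, 4181, 6765, 10946, 17711, 28657, 46368, 75025, 121393, 196418, 317811, 514229, 832040, 1346269, 2178309, 3524578, 5702887
F(34) = 5702887


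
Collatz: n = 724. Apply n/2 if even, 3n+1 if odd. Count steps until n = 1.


724 → 362 → 181 → 544 → 272 → 136 → 68 → 34 → 17 → 52 → 26 → 13 → 40 → 20 → 10 → 5 → 16 → 8 → 4 → 2 → 1
Total steps = 20

20 steps


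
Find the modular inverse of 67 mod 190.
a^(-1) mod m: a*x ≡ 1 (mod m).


Use the extended Euclidean algorithm on (190, 67); each row r = 190*s + 67*t:
r=190, s=1, t=0
r=67, s=0, t=1
q=2: r=56, s=1, t=-2   [190*(1) + 67*(-2) = 56]
q=1: r=11, s=-1, t=3   [190*(-1) + 67*(3) = 11]
q=5: r=1, s=6, t=-17   [190*(6) + 67*(-17) = 1]
q=11: r=0, s=-67, t=190   [190*(-67) + 67*(190) = 0]
GCD = 1 with t = -17, so 67*(-17) ≡ 1 (mod 190)
Inverse = -17 mod 190 = 173
Check: 67 * 173 = 11591 ≡ 1 (mod 190)

67^(-1) ≡ 173 (mod 190)


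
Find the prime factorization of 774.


774 / 2 = 387
387 / 3 = 129
129 / 3 = 43
43 / 43 = 1
774 = 2 × 3^2 × 43


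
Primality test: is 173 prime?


Check divisors up to sqrt(173) = 13.1529
No divisors found.
173 is prime.

Yes, 173 is prime


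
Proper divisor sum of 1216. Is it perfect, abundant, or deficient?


Proper divisors: 1, 2, 4, 8, 16, 19, 32, 38, 64, 76, 152, 304, 608
Sum = 1 + 2 + 4 + 8 + 16 + 19 + 32 + 38 + 64 + 76 + 152 + 304 + 608 = 1324
1324 > 1216 → abundant

s(1216) = 1324 (abundant)


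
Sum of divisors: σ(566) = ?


Divisors of 566: 1, 2, 283, 566
Sum = 1 + 2 + 283 + 566 = 852

σ(566) = 852


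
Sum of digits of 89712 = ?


8 + 9 + 7 + 1 + 2 = 27


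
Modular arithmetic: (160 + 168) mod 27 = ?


160 + 168 = 328
328 mod 27 = 4


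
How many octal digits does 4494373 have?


4494373 in base 8 = 21112045
Number of digits = 8

8 digits (base 8)


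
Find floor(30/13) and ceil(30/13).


30/13 = 2.3077
floor = 2
ceil = 3

floor = 2, ceil = 3


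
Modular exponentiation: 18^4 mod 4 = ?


18^1 mod 4 = 2
18^2 mod 4 = 0
18^3 mod 4 = 0
18^4 mod 4 = 0


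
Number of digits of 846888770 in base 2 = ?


846888770 in base 2 = 110010011110100111111101000010
Number of digits = 30

30 digits (base 2)


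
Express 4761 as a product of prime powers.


4761 / 3 = 1587
1587 / 3 = 529
529 / 23 = 23
23 / 23 = 1
4761 = 3^2 × 23^2


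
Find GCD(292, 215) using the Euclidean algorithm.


292 = 1 * 215 + 77
215 = 2 * 77 + 61
77 = 1 * 61 + 16
61 = 3 * 16 + 13
16 = 1 * 13 + 3
13 = 4 * 3 + 1
3 = 3 * 1 + 0
GCD = 1


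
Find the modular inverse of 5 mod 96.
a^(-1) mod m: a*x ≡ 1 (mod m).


Use the extended Euclidean algorithm on (96, 5); each row r = 96*s + 5*t:
r=96, s=1, t=0
r=5, s=0, t=1
q=19: r=1, s=1, t=-19   [96*(1) + 5*(-19) = 1]
q=5: r=0, s=-5, t=96   [96*(-5) + 5*(96) = 0]
GCD = 1 with t = -19, so 5*(-19) ≡ 1 (mod 96)
Inverse = -19 mod 96 = 77
Check: 5 * 77 = 385 ≡ 1 (mod 96)

5^(-1) ≡ 77 (mod 96)


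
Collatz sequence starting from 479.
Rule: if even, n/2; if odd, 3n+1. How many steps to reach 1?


479 → 1438 → 719 → 2158 → 1079 → 3238 → 1619 → 4858 → 2429 → 7288 → 3644 → 1822 → 911 → 2734 → 1367 → 4102 → 2051 → 6154 → 3077 → 9232 → 4616 → 2308 → 1154 → 577 → 1732 → 866 → 433 → 1300 → 650 → 325 → 976 → 488 → 244 → 122 → 61 → 184 → 92 → 46 → 23 → 70 → 35 → 106 → 53 → 160 → 80 → 40 → 20 → 10 → 5 → 16 → 8 → 4 → 2 → 1
Total steps = 53

53 steps


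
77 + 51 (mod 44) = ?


77 + 51 = 128
128 mod 44 = 40


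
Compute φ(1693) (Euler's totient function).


1693 = 1693
Prime factors: 1693
φ(1693) = 1693 × (1-1/1693)
= 1693 × 1692/1693 = 1692

φ(1693) = 1692


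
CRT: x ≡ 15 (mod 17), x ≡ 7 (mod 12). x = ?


M = 17*12 = 204
M1 = M/17 = 12, M2 = M/12 = 17
M1^(-1) mod 17 = 10, M2^(-1) mod 12 = 5
x = 15*12*10 + 7*17*5 = 2395
2395 mod 204 = 151
Check: 151 mod 17 = 15 ✓, 151 mod 12 = 7 ✓

x ≡ 151 (mod 204)


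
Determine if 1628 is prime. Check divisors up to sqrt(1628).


1628 / 2 = 814 (exact division)
1628 is NOT prime.

No, 1628 is not prime


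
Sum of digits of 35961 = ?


3 + 5 + 9 + 6 + 1 = 24


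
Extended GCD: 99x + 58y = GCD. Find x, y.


Tabular extended Euclidean (each row: r = 99*s + 58*t):
r=99, s=1, t=0
r=58, s=0, t=1
q=1: r=41, s=1, t=-1   [99*(1) + 58*(-1) = 41]
q=1: r=17, s=-1, t=2   [99*(-1) + 58*(2) = 17]
q=2: r=7, s=3, t=-5   [99*(3) + 58*(-5) = 7]
q=2: r=3, s=-7, t=12   [99*(-7) + 58*(12) = 3]
q=2: r=1, s=17, t=-29   [99*(17) + 58*(-29) = 1]
q=3: r=0, s=-58, t=99   [99*(-58) + 58*(99) = 0]
GCD = 1; from the row with r=1: x=17, y=-29
Check: 99*(17) + 58*(-29) = 1683 - 1682 = 1

GCD = 1, x = 17, y = -29


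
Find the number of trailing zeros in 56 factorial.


floor(56/5) = 11
floor(56/25) = 2
Total = 13

13 trailing zeros


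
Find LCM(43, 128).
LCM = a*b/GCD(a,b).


GCD(43, 128) = 1
LCM = 43*128/1 = 5504/1 = 5504

LCM = 5504


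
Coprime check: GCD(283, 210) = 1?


Euclidean algorithm:
283 = 1 * 210 + 73
210 = 2 * 73 + 64
73 = 1 * 64 + 9
64 = 7 * 9 + 1
9 = 9 * 1 + 0
GCD(283, 210) = 1

Yes, coprime (GCD = 1)


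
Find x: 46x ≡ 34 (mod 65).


GCD(46, 65) = 1, unique solution
a^(-1) mod 65 = 41
x = 41 * 34 mod 65 = 29

x ≡ 29 (mod 65)


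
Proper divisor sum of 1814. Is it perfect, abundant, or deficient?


Proper divisors: 1, 2, 907
Sum = 1 + 2 + 907 = 910
910 < 1814 → deficient

s(1814) = 910 (deficient)


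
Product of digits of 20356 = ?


2 × 0 × 3 × 5 × 6 = 0


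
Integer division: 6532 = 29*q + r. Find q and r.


6532 = 29 * 225 + 7
Check: 6525 + 7 = 6532

q = 225, r = 7


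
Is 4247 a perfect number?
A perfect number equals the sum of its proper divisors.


Proper divisors of 4247: 1, 31, 137
Sum = 1 + 31 + 137 = 169

No, 4247 is not perfect (169 ≠ 4247)


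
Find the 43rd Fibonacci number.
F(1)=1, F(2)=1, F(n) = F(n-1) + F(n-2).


Sequence: 1, 1, 2, 3, 5, 8, 13, 21, 34, 55, 89, 144, 233, 377, 610, 987, 1597, 2584, 4181, 6765, 10946, 17711, 28657, 46368, 75025, 121393, 196418, 317811, 514229, 832040, 1346269, 2178309, 3524578, 5702887, 9227465, 14930352, 24157817, 39088169, 63245986, 102334155, 165580141, 267914296, 433494437
F(43) = 433494437


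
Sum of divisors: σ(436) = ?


Divisors of 436: 1, 2, 4, 109, 218, 436
Sum = 1 + 2 + 4 + 109 + 218 + 436 = 770

σ(436) = 770


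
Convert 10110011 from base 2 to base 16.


10110011 (base 2) = 179 (decimal)
179 (decimal) = B3 (base 16)


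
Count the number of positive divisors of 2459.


2459 = 2459^1
d(2459) = (1+1) = 2

2 divisors


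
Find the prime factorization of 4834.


4834 / 2 = 2417
2417 / 2417 = 1
4834 = 2 × 2417


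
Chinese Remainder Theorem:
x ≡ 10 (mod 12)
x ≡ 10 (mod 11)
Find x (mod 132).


M = 12*11 = 132
M1 = M/12 = 11, M2 = M/11 = 12
M1^(-1) mod 12 = 11, M2^(-1) mod 11 = 1
x = 10*11*11 + 10*12*1 = 1330
1330 mod 132 = 10
Check: 10 mod 12 = 10 ✓, 10 mod 11 = 10 ✓

x ≡ 10 (mod 132)


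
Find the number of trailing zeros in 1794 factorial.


floor(1794/5) = 358
floor(1794/25) = 71
floor(1794/125) = 14
floor(1794/625) = 2
Total = 445

445 trailing zeros


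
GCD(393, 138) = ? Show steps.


393 = 2 * 138 + 117
138 = 1 * 117 + 21
117 = 5 * 21 + 12
21 = 1 * 12 + 9
12 = 1 * 9 + 3
9 = 3 * 3 + 0
GCD = 3


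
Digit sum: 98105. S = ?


9 + 8 + 1 + 0 + 5 = 23


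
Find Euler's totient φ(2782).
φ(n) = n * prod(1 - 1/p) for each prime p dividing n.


2782 = 2 × 13 × 107
Prime factors: 2, 13, 107
φ(2782) = 2782 × (1-1/2) × (1-1/13) × (1-1/107)
= 2782 × 1/2 × 12/13 × 106/107 = 1272

φ(2782) = 1272


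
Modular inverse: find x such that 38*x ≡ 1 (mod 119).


Use the extended Euclidean algorithm on (119, 38); each row r = 119*s + 38*t:
r=119, s=1, t=0
r=38, s=0, t=1
q=3: r=5, s=1, t=-3   [119*(1) + 38*(-3) = 5]
q=7: r=3, s=-7, t=22   [119*(-7) + 38*(22) = 3]
q=1: r=2, s=8, t=-25   [119*(8) + 38*(-25) = 2]
q=1: r=1, s=-15, t=47   [119*(-15) + 38*(47) = 1]
q=2: r=0, s=38, t=-119   [119*(38) + 38*(-119) = 0]
GCD = 1 with t = 47, so 38*(47) ≡ 1 (mod 119)
Inverse = 47 mod 119 = 47
Check: 38 * 47 = 1786 ≡ 1 (mod 119)

38^(-1) ≡ 47 (mod 119)


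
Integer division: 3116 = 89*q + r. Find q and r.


3116 = 89 * 35 + 1
Check: 3115 + 1 = 3116

q = 35, r = 1


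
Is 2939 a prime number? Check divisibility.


Check divisors up to sqrt(2939) = 54.2125
No divisors found.
2939 is prime.

Yes, 2939 is prime


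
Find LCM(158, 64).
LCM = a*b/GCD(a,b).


GCD(158, 64) = 2
LCM = 158*64/2 = 10112/2 = 5056

LCM = 5056


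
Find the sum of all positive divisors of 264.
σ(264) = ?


Divisors of 264: 1, 2, 3, 4, 6, 8, 11, 12, 22, 24, 33, 44, 66, 88, 132, 264
Sum = 1 + 2 + 3 + 4 + 6 + 8 + 11 + 12 + 22 + 24 + 33 + 44 + 66 + 88 + 132 + 264 = 720

σ(264) = 720


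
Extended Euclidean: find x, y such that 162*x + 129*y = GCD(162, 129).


Tabular extended Euclidean (each row: r = 162*s + 129*t):
r=162, s=1, t=0
r=129, s=0, t=1
q=1: r=33, s=1, t=-1   [162*(1) + 129*(-1) = 33]
q=3: r=30, s=-3, t=4   [162*(-3) + 129*(4) = 30]
q=1: r=3, s=4, t=-5   [162*(4) + 129*(-5) = 3]
q=10: r=0, s=-43, t=54   [162*(-43) + 129*(54) = 0]
GCD = 3; from the row with r=3: x=4, y=-5
Check: 162*(4) + 129*(-5) = 648 - 645 = 3

GCD = 3, x = 4, y = -5


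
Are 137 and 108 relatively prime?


Euclidean algorithm:
137 = 1 * 108 + 29
108 = 3 * 29 + 21
29 = 1 * 21 + 8
21 = 2 * 8 + 5
8 = 1 * 5 + 3
5 = 1 * 3 + 2
3 = 1 * 2 + 1
2 = 2 * 1 + 0
GCD(137, 108) = 1

Yes, coprime (GCD = 1)


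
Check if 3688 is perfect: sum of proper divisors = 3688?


Proper divisors of 3688: 1, 2, 4, 8, 461, 922, 1844
Sum = 1 + 2 + 4 + 8 + 461 + 922 + 1844 = 3242

No, 3688 is not perfect (3242 ≠ 3688)


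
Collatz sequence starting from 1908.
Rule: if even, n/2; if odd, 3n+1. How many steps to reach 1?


1908 → 954 → 477 → 1432 → 716 → 358 → 179 → 538 → 269 → 808 → 404 → 202 → 101 → 304 → 152 → 76 → 38 → 19 → 58 → 29 → 88 → 44 → 22 → 11 → 34 → 17 → 52 → 26 → 13 → 40 → 20 → 10 → 5 → 16 → 8 → 4 → 2 → 1
Total steps = 37

37 steps


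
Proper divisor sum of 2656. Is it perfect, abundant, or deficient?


Proper divisors: 1, 2, 4, 8, 16, 32, 83, 166, 332, 664, 1328
Sum = 1 + 2 + 4 + 8 + 16 + 32 + 83 + 166 + 332 + 664 + 1328 = 2636
2636 < 2656 → deficient

s(2656) = 2636 (deficient)


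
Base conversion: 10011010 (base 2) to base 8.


10011010 (base 2) = 154 (decimal)
154 (decimal) = 232 (base 8)


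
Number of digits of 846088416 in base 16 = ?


846088416 in base 16 = 326E48E0
Number of digits = 8

8 digits (base 16)


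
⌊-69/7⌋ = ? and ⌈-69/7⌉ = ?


-69/7 = -9.8571
floor = -10
ceil = -9

floor = -10, ceil = -9


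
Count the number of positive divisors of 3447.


3447 = 3^2 × 383^1
d(3447) = (2+1) × (1+1) = 6

6 divisors


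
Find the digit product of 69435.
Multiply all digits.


6 × 9 × 4 × 3 × 5 = 3240


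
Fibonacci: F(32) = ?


Sequence: 1, 1, 2, 3, 5, 8, 13, 21, 34, 55, 89, 144, 233, 377, 610, 987, 1597, 2584, 4181, 6765, 10946, 17711, 28657, 46368, 75025, 121393, 196418, 317811, 514229, 832040, 1346269, 2178309
F(32) = 2178309


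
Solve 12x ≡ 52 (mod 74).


GCD(12, 74) = 2 divides 52
Divide: 6x ≡ 26 (mod 37)
x ≡ 29 (mod 37)


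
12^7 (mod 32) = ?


12^1 mod 32 = 12
12^2 mod 32 = 16
12^3 mod 32 = 0
12^4 mod 32 = 0
12^5 mod 32 = 0
12^6 mod 32 = 0
12^7 mod 32 = 0


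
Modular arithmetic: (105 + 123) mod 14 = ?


105 + 123 = 228
228 mod 14 = 4


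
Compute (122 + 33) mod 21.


122 + 33 = 155
155 mod 21 = 8


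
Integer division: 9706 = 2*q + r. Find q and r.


9706 = 2 * 4853 + 0
Check: 9706 + 0 = 9706

q = 4853, r = 0


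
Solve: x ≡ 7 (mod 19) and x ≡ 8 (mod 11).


M = 19*11 = 209
M1 = M/19 = 11, M2 = M/11 = 19
M1^(-1) mod 19 = 7, M2^(-1) mod 11 = 7
x = 7*11*7 + 8*19*7 = 1603
1603 mod 209 = 140
Check: 140 mod 19 = 7 ✓, 140 mod 11 = 8 ✓

x ≡ 140 (mod 209)


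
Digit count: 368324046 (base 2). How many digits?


368324046 in base 2 = 10101111101000010110111001110
Number of digits = 29

29 digits (base 2)


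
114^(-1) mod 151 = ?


Use the extended Euclidean algorithm on (151, 114); each row r = 151*s + 114*t:
r=151, s=1, t=0
r=114, s=0, t=1
q=1: r=37, s=1, t=-1   [151*(1) + 114*(-1) = 37]
q=3: r=3, s=-3, t=4   [151*(-3) + 114*(4) = 3]
q=12: r=1, s=37, t=-49   [151*(37) + 114*(-49) = 1]
q=3: r=0, s=-114, t=151   [151*(-114) + 114*(151) = 0]
GCD = 1 with t = -49, so 114*(-49) ≡ 1 (mod 151)
Inverse = -49 mod 151 = 102
Check: 114 * 102 = 11628 ≡ 1 (mod 151)

114^(-1) ≡ 102 (mod 151)


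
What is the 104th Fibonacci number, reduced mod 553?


F(k) mod 553 for k=1..104:
1, 1, 2, 3, 5, 8, 13, 21, 34, 55, 89, 144, 233, 377, 57, 434, 491, 372, 310, 129, 439, 15, 454, 469, 370, 286, 103, 389, 492, 328, 267, 42, 309, 351, 107, 458, 12, 470, 482, 399, 328, 174, 502, 123, 72, 195, 267, 462, 176, 85, 261, 346, 54, 400, 454, 301, 202, 503, 152, 102, 254, 356, 57, 413, 470, 330, 247, 24, 271, 295, 13, 308, 321, 76, 397, 473, 317, 237, 1, 238, 239, 477, 163, 87, 250, 337, 34, 371, 405, 223, 75, 298, 373, 118, 491, 56, 547, 50, 44, 94, 138, 232, 370, 49
F(104) mod 553 = 49


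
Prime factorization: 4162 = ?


4162 / 2 = 2081
2081 / 2081 = 1
4162 = 2 × 2081


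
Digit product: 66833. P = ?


6 × 6 × 8 × 3 × 3 = 2592


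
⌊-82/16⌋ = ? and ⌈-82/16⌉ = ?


-82/16 = -5.1250
floor = -6
ceil = -5

floor = -6, ceil = -5


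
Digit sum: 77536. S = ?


7 + 7 + 5 + 3 + 6 = 28


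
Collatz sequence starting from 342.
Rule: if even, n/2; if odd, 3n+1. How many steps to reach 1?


342 → 171 → 514 → 257 → 772 → 386 → 193 → 580 → 290 → 145 → 436 → 218 → 109 → 328 → 164 → 82 → 41 → 124 → 62 → 31 → 94 → 47 → 142 → 71 → 214 → 107 → 322 → 161 → 484 → 242 → 121 → 364 → 182 → 91 → 274 → 137 → 412 → 206 → 103 → 310 → 155 → 466 → 233 → 700 → 350 → 175 → 526 → 263 → 790 → 395 → 1186 → 593 → 1780 → 890 → 445 → 1336 → 668 → 334 → 167 → 502 → 251 → 754 → 377 → 1132 → 566 → 283 → 850 → 425 → 1276 → 638 → 319 → 958 → 479 → 1438 → 719 → 2158 → 1079 → 3238 → 1619 → 4858 → 2429 → 7288 → 3644 → 1822 → 911 → 2734 → 1367 → 4102 → 2051 → 6154 → 3077 → 9232 → 4616 → 2308 → 1154 → 577 → 1732 → 866 → 433 → 1300 → 650 → 325 → 976 → 488 → 244 → 122 → 61 → 184 → 92 → 46 → 23 → 70 → 35 → 106 → 53 → 160 → 80 → 40 → 20 → 10 → 5 → 16 → 8 → 4 → 2 → 1
Total steps = 125

125 steps


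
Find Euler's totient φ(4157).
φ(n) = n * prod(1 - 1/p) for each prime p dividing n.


4157 = 4157
Prime factors: 4157
φ(4157) = 4157 × (1-1/4157)
= 4157 × 4156/4157 = 4156

φ(4157) = 4156


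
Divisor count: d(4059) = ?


4059 = 3^2 × 11^1 × 41^1
d(4059) = (2+1) × (1+1) × (1+1) = 12

12 divisors


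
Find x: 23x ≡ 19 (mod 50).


GCD(23, 50) = 1, unique solution
a^(-1) mod 50 = 37
x = 37 * 19 mod 50 = 3

x ≡ 3 (mod 50)


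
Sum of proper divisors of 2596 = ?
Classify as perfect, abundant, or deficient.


Proper divisors: 1, 2, 4, 11, 22, 44, 59, 118, 236, 649, 1298
Sum = 1 + 2 + 4 + 11 + 22 + 44 + 59 + 118 + 236 + 649 + 1298 = 2444
2444 < 2596 → deficient

s(2596) = 2444 (deficient)


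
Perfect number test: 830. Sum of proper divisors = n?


Proper divisors of 830: 1, 2, 5, 10, 83, 166, 415
Sum = 1 + 2 + 5 + 10 + 83 + 166 + 415 = 682

No, 830 is not perfect (682 ≠ 830)


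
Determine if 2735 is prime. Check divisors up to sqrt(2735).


2735 / 5 = 547 (exact division)
2735 is NOT prime.

No, 2735 is not prime


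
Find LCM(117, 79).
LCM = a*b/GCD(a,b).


GCD(117, 79) = 1
LCM = 117*79/1 = 9243/1 = 9243

LCM = 9243


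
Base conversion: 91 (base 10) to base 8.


91 (base 10) = 91 (decimal)
91 (decimal) = 133 (base 8)


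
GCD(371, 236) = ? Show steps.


371 = 1 * 236 + 135
236 = 1 * 135 + 101
135 = 1 * 101 + 34
101 = 2 * 34 + 33
34 = 1 * 33 + 1
33 = 33 * 1 + 0
GCD = 1


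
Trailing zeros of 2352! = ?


floor(2352/5) = 470
floor(2352/25) = 94
floor(2352/125) = 18
floor(2352/625) = 3
Total = 585

585 trailing zeros


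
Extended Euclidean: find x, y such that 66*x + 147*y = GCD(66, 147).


Tabular extended Euclidean (each row: r = 66*s + 147*t):
r=66, s=1, t=0
r=147, s=0, t=1
q=0: r=66, s=1, t=0   [66*(1) + 147*(0) = 66]
q=2: r=15, s=-2, t=1   [66*(-2) + 147*(1) = 15]
q=4: r=6, s=9, t=-4   [66*(9) + 147*(-4) = 6]
q=2: r=3, s=-20, t=9   [66*(-20) + 147*(9) = 3]
q=2: r=0, s=49, t=-22   [66*(49) + 147*(-22) = 0]
GCD = 3; from the row with r=3: x=-20, y=9
Check: 66*(-20) + 147*(9) = -1320 + 1323 = 3

GCD = 3, x = -20, y = 9


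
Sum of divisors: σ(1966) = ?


Divisors of 1966: 1, 2, 983, 1966
Sum = 1 + 2 + 983 + 1966 = 2952

σ(1966) = 2952


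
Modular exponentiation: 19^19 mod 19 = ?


19^1 mod 19 = 0
19^2 mod 19 = 0
19^3 mod 19 = 0
19^4 mod 19 = 0
19^5 mod 19 = 0
19^6 mod 19 = 0
19^7 mod 19 = 0
19^8 mod 19 = 0
19^9 mod 19 = 0
19^10 mod 19 = 0
19^11 mod 19 = 0
19^12 mod 19 = 0
19^13 mod 19 = 0
19^14 mod 19 = 0
19^15 mod 19 = 0
19^16 mod 19 = 0
19^17 mod 19 = 0
19^18 mod 19 = 0
19^19 mod 19 = 0


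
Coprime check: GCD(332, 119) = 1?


Euclidean algorithm:
332 = 2 * 119 + 94
119 = 1 * 94 + 25
94 = 3 * 25 + 19
25 = 1 * 19 + 6
19 = 3 * 6 + 1
6 = 6 * 1 + 0
GCD(332, 119) = 1

Yes, coprime (GCD = 1)


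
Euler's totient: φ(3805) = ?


3805 = 5 × 761
Prime factors: 5, 761
φ(3805) = 3805 × (1-1/5) × (1-1/761)
= 3805 × 4/5 × 760/761 = 3040

φ(3805) = 3040


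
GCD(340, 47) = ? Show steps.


340 = 7 * 47 + 11
47 = 4 * 11 + 3
11 = 3 * 3 + 2
3 = 1 * 2 + 1
2 = 2 * 1 + 0
GCD = 1


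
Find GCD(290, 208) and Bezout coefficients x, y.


Tabular extended Euclidean (each row: r = 290*s + 208*t):
r=290, s=1, t=0
r=208, s=0, t=1
q=1: r=82, s=1, t=-1   [290*(1) + 208*(-1) = 82]
q=2: r=44, s=-2, t=3   [290*(-2) + 208*(3) = 44]
q=1: r=38, s=3, t=-4   [290*(3) + 208*(-4) = 38]
q=1: r=6, s=-5, t=7   [290*(-5) + 208*(7) = 6]
q=6: r=2, s=33, t=-46   [290*(33) + 208*(-46) = 2]
q=3: r=0, s=-104, t=145   [290*(-104) + 208*(145) = 0]
GCD = 2; from the row with r=2: x=33, y=-46
Check: 290*(33) + 208*(-46) = 9570 - 9568 = 2

GCD = 2, x = 33, y = -46


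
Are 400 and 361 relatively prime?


Euclidean algorithm:
400 = 1 * 361 + 39
361 = 9 * 39 + 10
39 = 3 * 10 + 9
10 = 1 * 9 + 1
9 = 9 * 1 + 0
GCD(400, 361) = 1

Yes, coprime (GCD = 1)


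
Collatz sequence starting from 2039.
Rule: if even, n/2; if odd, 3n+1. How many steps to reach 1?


2039 → 6118 → 3059 → 9178 → 4589 → 13768 → 6884 → 3442 → 1721 → 5164 → 2582 → 1291 → 3874 → 1937 → 5812 → 2906 → 1453 → 4360 → 2180 → 1090 → 545 → 1636 → 818 → 409 → 1228 → 614 → 307 → 922 → 461 → 1384 → 692 → 346 → 173 → 520 → 260 → 130 → 65 → 196 → 98 → 49 → 148 → 74 → 37 → 112 → 56 → 28 → 14 → 7 → 22 → 11 → 34 → 17 → 52 → 26 → 13 → 40 → 20 → 10 → 5 → 16 → 8 → 4 → 2 → 1
Total steps = 63

63 steps


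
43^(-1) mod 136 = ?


Use the extended Euclidean algorithm on (136, 43); each row r = 136*s + 43*t:
r=136, s=1, t=0
r=43, s=0, t=1
q=3: r=7, s=1, t=-3   [136*(1) + 43*(-3) = 7]
q=6: r=1, s=-6, t=19   [136*(-6) + 43*(19) = 1]
q=7: r=0, s=43, t=-136   [136*(43) + 43*(-136) = 0]
GCD = 1 with t = 19, so 43*(19) ≡ 1 (mod 136)
Inverse = 19 mod 136 = 19
Check: 43 * 19 = 817 ≡ 1 (mod 136)

43^(-1) ≡ 19 (mod 136)


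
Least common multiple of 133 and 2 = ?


GCD(133, 2) = 1
LCM = 133*2/1 = 266/1 = 266

LCM = 266


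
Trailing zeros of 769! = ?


floor(769/5) = 153
floor(769/25) = 30
floor(769/125) = 6
floor(769/625) = 1
Total = 190

190 trailing zeros


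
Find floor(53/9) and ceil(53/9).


53/9 = 5.8889
floor = 5
ceil = 6

floor = 5, ceil = 6


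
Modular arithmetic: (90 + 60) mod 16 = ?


90 + 60 = 150
150 mod 16 = 6


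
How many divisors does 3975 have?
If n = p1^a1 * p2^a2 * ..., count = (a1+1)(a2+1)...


3975 = 3^1 × 5^2 × 53^1
d(3975) = (1+1) × (2+1) × (1+1) = 12

12 divisors


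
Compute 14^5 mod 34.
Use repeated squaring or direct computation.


14^1 mod 34 = 14
14^2 mod 34 = 26
14^3 mod 34 = 24
14^4 mod 34 = 30
14^5 mod 34 = 12


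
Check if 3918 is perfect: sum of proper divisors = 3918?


Proper divisors of 3918: 1, 2, 3, 6, 653, 1306, 1959
Sum = 1 + 2 + 3 + 6 + 653 + 1306 + 1959 = 3930

No, 3918 is not perfect (3930 ≠ 3918)


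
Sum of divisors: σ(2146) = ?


Divisors of 2146: 1, 2, 29, 37, 58, 74, 1073, 2146
Sum = 1 + 2 + 29 + 37 + 58 + 74 + 1073 + 2146 = 3420

σ(2146) = 3420


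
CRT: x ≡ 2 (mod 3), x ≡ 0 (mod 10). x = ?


M = 3*10 = 30
M1 = M/3 = 10, M2 = M/10 = 3
M1^(-1) mod 3 = 1, M2^(-1) mod 10 = 7
x = 2*10*1 + 0*3*7 = 20
20 mod 30 = 20
Check: 20 mod 3 = 2 ✓, 20 mod 10 = 0 ✓

x ≡ 20 (mod 30)


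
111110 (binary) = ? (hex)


111110 (base 2) = 62 (decimal)
62 (decimal) = 3E (base 16)


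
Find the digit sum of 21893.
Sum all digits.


2 + 1 + 8 + 9 + 3 = 23


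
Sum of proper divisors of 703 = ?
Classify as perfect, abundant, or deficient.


Proper divisors: 1, 19, 37
Sum = 1 + 19 + 37 = 57
57 < 703 → deficient

s(703) = 57 (deficient)


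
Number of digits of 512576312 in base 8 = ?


512576312 in base 8 = 3643245470
Number of digits = 10

10 digits (base 8)


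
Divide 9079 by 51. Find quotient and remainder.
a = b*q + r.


9079 = 51 * 178 + 1
Check: 9078 + 1 = 9079

q = 178, r = 1


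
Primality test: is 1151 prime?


Check divisors up to sqrt(1151) = 33.9264
No divisors found.
1151 is prime.

Yes, 1151 is prime


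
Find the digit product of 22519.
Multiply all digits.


2 × 2 × 5 × 1 × 9 = 180


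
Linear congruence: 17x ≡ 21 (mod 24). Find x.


GCD(17, 24) = 1, unique solution
a^(-1) mod 24 = 17
x = 17 * 21 mod 24 = 21

x ≡ 21 (mod 24)


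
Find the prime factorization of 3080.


3080 / 2 = 1540
1540 / 2 = 770
770 / 2 = 385
385 / 5 = 77
77 / 7 = 11
11 / 11 = 1
3080 = 2^3 × 5 × 7 × 11


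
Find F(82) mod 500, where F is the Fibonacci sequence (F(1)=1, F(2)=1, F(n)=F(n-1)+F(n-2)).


F(k) mod 500 for k=1..82:
1, 1, 2, 3, 5, 8, 13, 21, 34, 55, 89, 144, 233, 377, 110, 487, 97, 84, 181, 265, 446, 211, 157, 368, 25, 393, 418, 311, 229, 40, 269, 309, 78, 387, 465, 352, 317, 169, 486, 155, 141, 296, 437, 233, 170, 403, 73, 476, 49, 25, 74, 99, 173, 272, 445, 217, 162, 379, 41, 420, 461, 381, 342, 223, 65, 288, 353, 141, 494, 135, 129, 264, 393, 157, 50, 207, 257, 464, 221, 185, 406, 91
F(82) mod 500 = 91


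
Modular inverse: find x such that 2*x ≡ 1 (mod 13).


Use the extended Euclidean algorithm on (13, 2); each row r = 13*s + 2*t:
r=13, s=1, t=0
r=2, s=0, t=1
q=6: r=1, s=1, t=-6   [13*(1) + 2*(-6) = 1]
q=2: r=0, s=-2, t=13   [13*(-2) + 2*(13) = 0]
GCD = 1 with t = -6, so 2*(-6) ≡ 1 (mod 13)
Inverse = -6 mod 13 = 7
Check: 2 * 7 = 14 ≡ 1 (mod 13)

2^(-1) ≡ 7 (mod 13)


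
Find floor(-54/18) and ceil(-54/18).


-54/18 = -3.0000
floor = -3
ceil = -3

floor = -3, ceil = -3


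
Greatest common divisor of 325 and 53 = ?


325 = 6 * 53 + 7
53 = 7 * 7 + 4
7 = 1 * 4 + 3
4 = 1 * 3 + 1
3 = 3 * 1 + 0
GCD = 1


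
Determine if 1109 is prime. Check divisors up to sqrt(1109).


Check divisors up to sqrt(1109) = 33.3017
No divisors found.
1109 is prime.

Yes, 1109 is prime


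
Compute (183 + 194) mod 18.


183 + 194 = 377
377 mod 18 = 17
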